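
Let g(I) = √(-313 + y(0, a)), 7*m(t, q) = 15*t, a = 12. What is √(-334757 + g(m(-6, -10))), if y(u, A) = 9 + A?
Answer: √(-334757 + 2*I*√73) ≈ 0.01 + 578.58*I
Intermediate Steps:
m(t, q) = 15*t/7 (m(t, q) = (15*t)/7 = 15*t/7)
g(I) = 2*I*√73 (g(I) = √(-313 + (9 + 12)) = √(-313 + 21) = √(-292) = 2*I*√73)
√(-334757 + g(m(-6, -10))) = √(-334757 + 2*I*√73)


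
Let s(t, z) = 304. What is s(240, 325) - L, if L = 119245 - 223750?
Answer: 104809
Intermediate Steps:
L = -104505
s(240, 325) - L = 304 - 1*(-104505) = 304 + 104505 = 104809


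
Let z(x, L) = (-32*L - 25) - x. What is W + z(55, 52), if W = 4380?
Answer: 2636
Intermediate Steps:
z(x, L) = -25 - x - 32*L (z(x, L) = (-25 - 32*L) - x = -25 - x - 32*L)
W + z(55, 52) = 4380 + (-25 - 1*55 - 32*52) = 4380 + (-25 - 55 - 1664) = 4380 - 1744 = 2636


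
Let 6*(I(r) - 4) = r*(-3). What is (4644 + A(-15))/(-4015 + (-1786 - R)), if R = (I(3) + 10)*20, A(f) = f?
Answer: -1543/2017 ≈ -0.76500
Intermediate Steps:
I(r) = 4 - r/2 (I(r) = 4 + (r*(-3))/6 = 4 + (-3*r)/6 = 4 - r/2)
R = 250 (R = ((4 - 1/2*3) + 10)*20 = ((4 - 3/2) + 10)*20 = (5/2 + 10)*20 = (25/2)*20 = 250)
(4644 + A(-15))/(-4015 + (-1786 - R)) = (4644 - 15)/(-4015 + (-1786 - 1*250)) = 4629/(-4015 + (-1786 - 250)) = 4629/(-4015 - 2036) = 4629/(-6051) = 4629*(-1/6051) = -1543/2017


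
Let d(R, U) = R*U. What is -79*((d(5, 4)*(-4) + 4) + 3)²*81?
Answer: -34100271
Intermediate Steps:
-79*((d(5, 4)*(-4) + 4) + 3)²*81 = -79*(((5*4)*(-4) + 4) + 3)²*81 = -79*((20*(-4) + 4) + 3)²*81 = -79*((-80 + 4) + 3)²*81 = -79*(-76 + 3)²*81 = -79*(-73)²*81 = -79*5329*81 = -420991*81 = -34100271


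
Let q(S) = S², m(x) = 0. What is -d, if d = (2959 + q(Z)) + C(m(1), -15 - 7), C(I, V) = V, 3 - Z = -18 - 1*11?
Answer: -3961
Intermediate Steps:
Z = 32 (Z = 3 - (-18 - 1*11) = 3 - (-18 - 11) = 3 - 1*(-29) = 3 + 29 = 32)
d = 3961 (d = (2959 + 32²) + (-15 - 7) = (2959 + 1024) - 22 = 3983 - 22 = 3961)
-d = -1*3961 = -3961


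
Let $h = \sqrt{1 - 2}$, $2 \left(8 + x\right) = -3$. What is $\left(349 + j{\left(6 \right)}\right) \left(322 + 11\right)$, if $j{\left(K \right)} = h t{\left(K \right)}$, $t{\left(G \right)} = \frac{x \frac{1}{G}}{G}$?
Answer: $116217 - \frac{703 i}{8} \approx 1.1622 \cdot 10^{5} - 87.875 i$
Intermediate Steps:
$x = - \frac{19}{2}$ ($x = -8 + \frac{1}{2} \left(-3\right) = -8 - \frac{3}{2} = - \frac{19}{2} \approx -9.5$)
$t{\left(G \right)} = - \frac{19}{2 G^{2}}$ ($t{\left(G \right)} = \frac{\left(- \frac{19}{2}\right) \frac{1}{G}}{G} = - \frac{19}{2 G^{2}}$)
$h = i$ ($h = \sqrt{1 + \left(-3 + 1\right)} = \sqrt{1 - 2} = \sqrt{-1} = i \approx 1.0 i$)
$j{\left(K \right)} = - \frac{19 i}{2 K^{2}}$ ($j{\left(K \right)} = i \left(- \frac{19}{2 K^{2}}\right) = - \frac{19 i}{2 K^{2}}$)
$\left(349 + j{\left(6 \right)}\right) \left(322 + 11\right) = \left(349 - \frac{19 i}{2 \cdot 36}\right) \left(322 + 11\right) = \left(349 - \frac{19}{2} i \frac{1}{36}\right) 333 = \left(349 - \frac{19 i}{72}\right) 333 = 116217 - \frac{703 i}{8}$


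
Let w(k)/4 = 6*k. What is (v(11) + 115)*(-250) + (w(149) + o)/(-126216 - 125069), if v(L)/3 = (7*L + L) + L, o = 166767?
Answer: -25882525343/251285 ≈ -1.0300e+5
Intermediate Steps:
w(k) = 24*k (w(k) = 4*(6*k) = 24*k)
v(L) = 27*L (v(L) = 3*((7*L + L) + L) = 3*(8*L + L) = 3*(9*L) = 27*L)
(v(11) + 115)*(-250) + (w(149) + o)/(-126216 - 125069) = (27*11 + 115)*(-250) + (24*149 + 166767)/(-126216 - 125069) = (297 + 115)*(-250) + (3576 + 166767)/(-251285) = 412*(-250) + 170343*(-1/251285) = -103000 - 170343/251285 = -25882525343/251285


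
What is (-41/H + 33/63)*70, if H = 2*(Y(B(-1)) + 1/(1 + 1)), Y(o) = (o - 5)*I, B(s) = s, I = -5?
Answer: -1900/183 ≈ -10.383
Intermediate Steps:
Y(o) = 25 - 5*o (Y(o) = (o - 5)*(-5) = (-5 + o)*(-5) = 25 - 5*o)
H = 61 (H = 2*((25 - 5*(-1)) + 1/(1 + 1)) = 2*((25 + 5) + 1/2) = 2*(30 + 1/2) = 2*(61/2) = 61)
(-41/H + 33/63)*70 = (-41/61 + 33/63)*70 = (-41*1/61 + 33*(1/63))*70 = (-41/61 + 11/21)*70 = -190/1281*70 = -1900/183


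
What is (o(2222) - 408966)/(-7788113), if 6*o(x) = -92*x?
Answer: 1329110/23364339 ≈ 0.056886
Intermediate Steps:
o(x) = -46*x/3 (o(x) = (-92*x)/6 = -46*x/3)
(o(2222) - 408966)/(-7788113) = (-46/3*2222 - 408966)/(-7788113) = (-102212/3 - 408966)*(-1/7788113) = -1329110/3*(-1/7788113) = 1329110/23364339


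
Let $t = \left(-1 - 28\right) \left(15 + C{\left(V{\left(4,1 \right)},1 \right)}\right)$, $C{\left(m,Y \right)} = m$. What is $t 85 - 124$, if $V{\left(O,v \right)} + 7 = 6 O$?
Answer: $-79004$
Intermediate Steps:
$V{\left(O,v \right)} = -7 + 6 O$
$t = -928$ ($t = \left(-1 - 28\right) \left(15 + \left(-7 + 6 \cdot 4\right)\right) = - 29 \left(15 + \left(-7 + 24\right)\right) = - 29 \left(15 + 17\right) = \left(-29\right) 32 = -928$)
$t 85 - 124 = \left(-928\right) 85 - 124 = -78880 - 124 = -79004$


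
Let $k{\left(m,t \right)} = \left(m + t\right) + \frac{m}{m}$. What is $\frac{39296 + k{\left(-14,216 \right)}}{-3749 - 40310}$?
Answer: $- \frac{39499}{44059} \approx -0.8965$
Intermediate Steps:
$k{\left(m,t \right)} = 1 + m + t$ ($k{\left(m,t \right)} = \left(m + t\right) + 1 = 1 + m + t$)
$\frac{39296 + k{\left(-14,216 \right)}}{-3749 - 40310} = \frac{39296 + \left(1 - 14 + 216\right)}{-3749 - 40310} = \frac{39296 + 203}{-44059} = 39499 \left(- \frac{1}{44059}\right) = - \frac{39499}{44059}$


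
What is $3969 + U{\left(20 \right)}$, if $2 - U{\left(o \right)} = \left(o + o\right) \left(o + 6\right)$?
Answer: $2931$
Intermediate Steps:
$U{\left(o \right)} = 2 - 2 o \left(6 + o\right)$ ($U{\left(o \right)} = 2 - \left(o + o\right) \left(o + 6\right) = 2 - 2 o \left(6 + o\right)$)
$3969 + U{\left(20 \right)} = 3969 - \left(238 + 800\right) = 3969 - 1038 = 2931$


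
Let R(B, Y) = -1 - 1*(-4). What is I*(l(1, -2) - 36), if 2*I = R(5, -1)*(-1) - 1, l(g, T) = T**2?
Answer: 64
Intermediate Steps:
R(B, Y) = 3 (R(B, Y) = -1 + 4 = 3)
I = -2 (I = (3*(-1) - 1)/2 = (-3 - 1)/2 = (1/2)*(-4) = -2)
I*(l(1, -2) - 36) = -2*((-2)**2 - 36) = -2*(4 - 36) = -2*(-32) = 64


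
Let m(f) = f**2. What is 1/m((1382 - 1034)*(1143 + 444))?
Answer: 1/305008780176 ≈ 3.2786e-12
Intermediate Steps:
1/m((1382 - 1034)*(1143 + 444)) = 1/(((1382 - 1034)*(1143 + 444))**2) = 1/((348*1587)**2) = 1/(552276**2) = 1/305008780176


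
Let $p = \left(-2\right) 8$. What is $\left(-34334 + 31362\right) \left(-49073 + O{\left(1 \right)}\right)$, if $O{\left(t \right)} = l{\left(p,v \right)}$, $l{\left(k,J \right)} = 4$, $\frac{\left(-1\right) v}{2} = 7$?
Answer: $145833068$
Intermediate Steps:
$p = -16$
$v = -14$ ($v = \left(-2\right) 7 = -14$)
$O{\left(t \right)} = 4$
$\left(-34334 + 31362\right) \left(-49073 + O{\left(1 \right)}\right) = \left(-34334 + 31362\right) \left(-49073 + 4\right) = \left(-2972\right) \left(-49069\right) = 145833068$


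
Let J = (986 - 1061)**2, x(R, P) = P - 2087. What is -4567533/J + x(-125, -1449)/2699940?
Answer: -4030093117/4963125 ≈ -812.01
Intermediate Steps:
x(R, P) = -2087 + P
J = 5625 (J = (-75)**2 = 5625)
-4567533/J + x(-125, -1449)/2699940 = -4567533/5625 + (-2087 - 1449)/2699940 = -4567533*1/5625 - 3536*1/2699940 = -1522511/1875 - 52/39705 = -4030093117/4963125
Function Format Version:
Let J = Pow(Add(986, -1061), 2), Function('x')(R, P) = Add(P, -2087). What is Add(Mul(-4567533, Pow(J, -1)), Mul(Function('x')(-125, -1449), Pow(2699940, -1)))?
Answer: Rational(-4030093117, 4963125) ≈ -812.01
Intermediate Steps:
Function('x')(R, P) = Add(-2087, P)
J = 5625 (J = Pow(-75, 2) = 5625)
Add(Mul(-4567533, Pow(J, -1)), Mul(Function('x')(-125, -1449), Pow(2699940, -1))) = Add(Mul(-4567533, Pow(5625, -1)), Mul(Add(-2087, -1449), Pow(2699940, -1))) = Add(Mul(-4567533, Rational(1, 5625)), Mul(-3536, Rational(1, 2699940))) = Add(Rational(-1522511, 1875), Rational(-52, 39705)) = Rational(-4030093117, 4963125)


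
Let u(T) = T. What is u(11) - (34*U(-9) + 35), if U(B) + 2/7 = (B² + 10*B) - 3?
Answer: 2756/7 ≈ 393.71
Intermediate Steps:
U(B) = -23/7 + B² + 10*B (U(B) = -2/7 + ((B² + 10*B) - 3) = -2/7 + (-3 + B² + 10*B) = -23/7 + B² + 10*B)
u(11) - (34*U(-9) + 35) = 11 - (34*(-23/7 + (-9)² + 10*(-9)) + 35) = 11 - (34*(-23/7 + 81 - 90) + 35) = 11 - (34*(-86/7) + 35) = 11 - (-2924/7 + 35) = 11 - 1*(-2679/7) = 11 + 2679/7 = 2756/7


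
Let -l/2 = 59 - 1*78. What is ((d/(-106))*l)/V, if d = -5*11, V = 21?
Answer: 1045/1113 ≈ 0.93890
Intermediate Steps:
d = -55
l = 38 (l = -2*(59 - 1*78) = -2*(59 - 78) = -2*(-19) = 38)
((d/(-106))*l)/V = (-55/(-106)*38)/21 = (-55*(-1/106)*38)*(1/21) = ((55/106)*38)*(1/21) = (1045/53)*(1/21) = 1045/1113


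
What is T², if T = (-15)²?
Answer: 50625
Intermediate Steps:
T = 225
T² = 225² = 50625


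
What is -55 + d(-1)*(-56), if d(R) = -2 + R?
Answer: 113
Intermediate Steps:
-55 + d(-1)*(-56) = -55 + (-2 - 1)*(-56) = -55 - 3*(-56) = -55 + 168 = 113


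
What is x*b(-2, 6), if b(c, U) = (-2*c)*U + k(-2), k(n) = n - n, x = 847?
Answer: 20328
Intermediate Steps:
k(n) = 0
b(c, U) = -2*U*c (b(c, U) = (-2*c)*U + 0 = -2*U*c + 0 = -2*U*c)
x*b(-2, 6) = 847*(-2*6*(-2)) = 847*24 = 20328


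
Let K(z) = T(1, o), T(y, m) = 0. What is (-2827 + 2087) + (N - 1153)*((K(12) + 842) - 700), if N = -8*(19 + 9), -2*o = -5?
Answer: -196274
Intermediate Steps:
o = 5/2 (o = -½*(-5) = 5/2 ≈ 2.5000)
K(z) = 0
N = -224 (N = -8*28 = -224)
(-2827 + 2087) + (N - 1153)*((K(12) + 842) - 700) = (-2827 + 2087) + (-224 - 1153)*((0 + 842) - 700) = -740 - 1377*(842 - 700) = -740 - 1377*142 = -740 - 195534 = -196274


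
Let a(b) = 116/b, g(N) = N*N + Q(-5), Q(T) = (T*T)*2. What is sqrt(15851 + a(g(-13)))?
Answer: sqrt(760255215)/219 ≈ 125.90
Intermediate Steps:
Q(T) = 2*T**2 (Q(T) = T**2*2 = 2*T**2)
g(N) = 50 + N**2 (g(N) = N*N + 2*(-5)**2 = N**2 + 2*25 = N**2 + 50 = 50 + N**2)
sqrt(15851 + a(g(-13))) = sqrt(15851 + 116/(50 + (-13)**2)) = sqrt(15851 + 116/(50 + 169)) = sqrt(15851 + 116/219) = sqrt(3471485/219) = sqrt(760255215)/219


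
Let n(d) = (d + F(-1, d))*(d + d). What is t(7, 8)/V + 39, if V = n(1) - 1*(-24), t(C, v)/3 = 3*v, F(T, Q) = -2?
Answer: 465/11 ≈ 42.273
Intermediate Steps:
n(d) = 2*d*(-2 + d) (n(d) = (d - 2)*(d + d) = (-2 + d)*(2*d) = 2*d*(-2 + d))
t(C, v) = 9*v (t(C, v) = 3*(3*v) = 9*v)
V = 22 (V = 2*1*(-2 + 1) - 1*(-24) = 2*1*(-1) + 24 = -2 + 24 = 22)
t(7, 8)/V + 39 = (9*8)/22 + 39 = 72*(1/22) + 39 = 36/11 + 39 = 465/11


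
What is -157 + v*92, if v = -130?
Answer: -12117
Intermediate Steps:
-157 + v*92 = -157 - 130*92 = -157 - 11960 = -12117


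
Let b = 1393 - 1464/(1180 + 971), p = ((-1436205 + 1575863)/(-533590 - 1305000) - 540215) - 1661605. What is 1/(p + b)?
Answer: -659134515/1450377882121258 ≈ -4.5446e-7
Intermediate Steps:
p = -2024122186729/919295 (p = (139658/(-1838590) - 540215) - 1661605 = (139658*(-1/1838590) - 540215) - 1661605 = (-69829/919295 - 540215) - 1661605 = -496617018254/919295 - 1661605 = -2024122186729/919295 ≈ -2.2018e+6)
b = 998293/717 (b = 1393 - 1464/2151 = 1393 + (1/2151)*(-1464) = 1393 - 488/717 = 998293/717 ≈ 1392.3)
1/(p + b) = 1/(-2024122186729/919295 + 998293/717) = 1/(-1450377882121258/659134515) = -659134515/1450377882121258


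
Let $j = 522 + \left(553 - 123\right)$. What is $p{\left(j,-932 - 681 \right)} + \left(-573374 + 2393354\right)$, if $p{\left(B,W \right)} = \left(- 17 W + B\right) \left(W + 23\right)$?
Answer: $-43293090$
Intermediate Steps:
$j = 952$ ($j = 522 + \left(553 - 123\right) = 522 + 430 = 952$)
$p{\left(B,W \right)} = \left(23 + W\right) \left(B - 17 W\right)$ ($p{\left(B,W \right)} = \left(B - 17 W\right) \left(23 + W\right) = \left(23 + W\right) \left(B - 17 W\right)$)
$p{\left(j,-932 - 681 \right)} + \left(-573374 + 2393354\right) = \left(- 391 \left(-932 - 681\right) - 17 \left(-932 - 681\right)^{2} + 23 \cdot 952 + 952 \left(-932 - 681\right)\right) + \left(-573374 + 2393354\right) = \left(\left(-391\right) \left(-1613\right) - 17 \left(-1613\right)^{2} + 21896 + 952 \left(-1613\right)\right) + 1819980 = \left(630683 - 44230073 + 21896 - 1535576\right) + 1819980 = -45113070 + 1819980 = -43293090$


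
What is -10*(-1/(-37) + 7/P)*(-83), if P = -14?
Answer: -14525/37 ≈ -392.57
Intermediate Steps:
-10*(-1/(-37) + 7/P)*(-83) = -10*(-1/(-37) + 7/(-14))*(-83) = -10*(-1*(-1/37) + 7*(-1/14))*(-83) = -10*(1/37 - ½)*(-83) = -10*(-35/74)*(-83) = (175/37)*(-83) = -14525/37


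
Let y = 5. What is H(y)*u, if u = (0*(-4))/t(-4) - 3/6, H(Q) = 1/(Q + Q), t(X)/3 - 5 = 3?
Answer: -1/20 ≈ -0.050000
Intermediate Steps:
t(X) = 24 (t(X) = 15 + 3*3 = 15 + 9 = 24)
H(Q) = 1/(2*Q)
u = -1/2 (u = (0*(-4))/24 - 3/6 = 0*(1/24) - 3*1/6 = 0 - 1/2 = -1/2 ≈ -0.50000)
H(y)*u = ((1/2)/5)*(-1/2) = ((1/2)*(1/5))*(-1/2) = (1/10)*(-1/2) = -1/20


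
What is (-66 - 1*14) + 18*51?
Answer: 838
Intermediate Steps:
(-66 - 1*14) + 18*51 = (-66 - 14) + 918 = -80 + 918 = 838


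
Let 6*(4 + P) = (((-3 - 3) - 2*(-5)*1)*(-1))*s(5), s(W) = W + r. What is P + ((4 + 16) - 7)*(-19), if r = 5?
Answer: -773/3 ≈ -257.67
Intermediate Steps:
s(W) = 5 + W (s(W) = W + 5 = 5 + W)
P = -32/3 (P = -4 + ((((-3 - 3) - 2*(-5)*1)*(-1))*(5 + 5))/6 = -4 + (((-6 + 10*1)*(-1))*10)/6 = -4 + (((-6 + 10)*(-1))*10)/6 = -4 + ((4*(-1))*10)/6 = -4 + (-4*10)/6 = -4 + (1/6)*(-40) = -4 - 20/3 = -32/3 ≈ -10.667)
P + ((4 + 16) - 7)*(-19) = -32/3 + ((4 + 16) - 7)*(-19) = -32/3 + (20 - 7)*(-19) = -32/3 + 13*(-19) = -32/3 - 247 = -773/3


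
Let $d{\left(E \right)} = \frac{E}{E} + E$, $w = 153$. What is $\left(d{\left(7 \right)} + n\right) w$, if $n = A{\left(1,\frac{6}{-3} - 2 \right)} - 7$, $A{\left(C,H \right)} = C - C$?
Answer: $153$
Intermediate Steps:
$A{\left(C,H \right)} = 0$
$d{\left(E \right)} = 1 + E$
$n = -7$ ($n = 0 - 7 = -7$)
$\left(d{\left(7 \right)} + n\right) w = \left(\left(1 + 7\right) - 7\right) 153 = \left(8 - 7\right) 153 = 1 \cdot 153 = 153$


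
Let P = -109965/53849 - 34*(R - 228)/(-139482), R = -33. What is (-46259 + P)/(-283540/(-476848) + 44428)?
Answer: -2301226076562407612/2210069103978655521 ≈ -1.0412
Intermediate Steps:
P = -878666342/417275901 (P = -109965/53849 - 34*(-33 - 228)/(-139482) = -109965*1/53849 - 34*(-261)*(-1/139482) = -109965/53849 + 8874*(-1/139482) = -109965/53849 - 493/7749 = -878666342/417275901 ≈ -2.1057)
(-46259 + P)/(-283540/(-476848) + 44428) = (-46259 - 878666342/417275901)/(-283540/(-476848) + 44428) = -19303644570701/(417275901*(-283540*(-1/476848) + 44428)) = -19303644570701/(417275901*(70885/119212 + 44428)) = -19303644570701/(417275901*5296421621/119212) = -19303644570701/417275901*119212/5296421621 = -2301226076562407612/2210069103978655521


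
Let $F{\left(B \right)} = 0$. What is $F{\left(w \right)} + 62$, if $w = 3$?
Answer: $62$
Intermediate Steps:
$F{\left(w \right)} + 62 = 0 + 62 = 62$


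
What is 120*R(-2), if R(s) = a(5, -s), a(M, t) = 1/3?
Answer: 40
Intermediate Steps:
a(M, t) = ⅓
R(s) = ⅓
120*R(-2) = 120*(⅓) = 40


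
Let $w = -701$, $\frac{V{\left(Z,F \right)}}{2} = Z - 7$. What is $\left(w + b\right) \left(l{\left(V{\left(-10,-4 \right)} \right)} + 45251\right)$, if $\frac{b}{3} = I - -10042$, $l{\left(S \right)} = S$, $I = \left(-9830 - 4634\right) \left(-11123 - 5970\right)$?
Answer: $33538754812177$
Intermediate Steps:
$V{\left(Z,F \right)} = -14 + 2 Z$ ($V{\left(Z,F \right)} = 2 \left(Z - 7\right) = 2 \left(-7 + Z\right) = -14 + 2 Z$)
$I = 247233152$ ($I = \left(-14464\right) \left(-17093\right) = 247233152$)
$b = 741729582$ ($b = 3 \left(247233152 - -10042\right) = 3 \left(247233152 + 10042\right) = 3 \cdot 247243194 = 741729582$)
$\left(w + b\right) \left(l{\left(V{\left(-10,-4 \right)} \right)} + 45251\right) = \left(-701 + 741729582\right) \left(\left(-14 + 2 \left(-10\right)\right) + 45251\right) = 741728881 \left(\left(-14 - 20\right) + 45251\right) = 741728881 \left(-34 + 45251\right) = 741728881 \cdot 45217 = 33538754812177$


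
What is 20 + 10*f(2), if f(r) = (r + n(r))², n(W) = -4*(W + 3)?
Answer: 3260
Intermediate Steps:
n(W) = -12 - 4*W (n(W) = -4*(3 + W) = -12 - 4*W)
f(r) = (-12 - 3*r)² (f(r) = (r + (-12 - 4*r))² = (-12 - 3*r)²)
20 + 10*f(2) = 20 + 10*(9*(4 + 2)²) = 20 + 10*(9*6²) = 20 + 10*(9*36) = 20 + 10*324 = 20 + 3240 = 3260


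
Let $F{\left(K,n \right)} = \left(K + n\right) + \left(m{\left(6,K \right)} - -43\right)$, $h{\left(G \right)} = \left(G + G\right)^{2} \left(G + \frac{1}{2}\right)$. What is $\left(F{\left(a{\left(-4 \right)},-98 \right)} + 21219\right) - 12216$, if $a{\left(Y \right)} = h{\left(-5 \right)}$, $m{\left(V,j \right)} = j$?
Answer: $8048$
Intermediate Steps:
$h{\left(G \right)} = 4 G^{2} \left(\frac{1}{2} + G\right)$ ($h{\left(G \right)} = \left(2 G\right)^{2} \left(G + \frac{1}{2}\right) = 4 G^{2} \left(\frac{1}{2} + G\right)$)
$a{\left(Y \right)} = -450$ ($a{\left(Y \right)} = \left(-5\right)^{2} \left(2 + 4 \left(-5\right)\right) = 25 \left(2 - 20\right) = 25 \left(-18\right) = -450$)
$F{\left(K,n \right)} = 43 + n + 2 K$ ($F{\left(K,n \right)} = \left(K + n\right) + \left(K - -43\right) = \left(K + n\right) + \left(K + 43\right) = \left(K + n\right) + \left(43 + K\right) = 43 + n + 2 K$)
$\left(F{\left(a{\left(-4 \right)},-98 \right)} + 21219\right) - 12216 = \left(\left(43 - 98 + 2 \left(-450\right)\right) + 21219\right) - 12216 = \left(\left(43 - 98 - 900\right) + 21219\right) - 12216 = \left(-955 + 21219\right) - 12216 = 20264 - 12216 = 8048$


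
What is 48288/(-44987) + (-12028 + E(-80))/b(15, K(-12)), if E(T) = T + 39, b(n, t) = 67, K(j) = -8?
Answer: -546183399/3014129 ≈ -181.21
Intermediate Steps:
E(T) = 39 + T
48288/(-44987) + (-12028 + E(-80))/b(15, K(-12)) = 48288/(-44987) + (-12028 + (39 - 80))/67 = 48288*(-1/44987) + (-12028 - 41)*(1/67) = -48288/44987 - 12069*1/67 = -48288/44987 - 12069/67 = -546183399/3014129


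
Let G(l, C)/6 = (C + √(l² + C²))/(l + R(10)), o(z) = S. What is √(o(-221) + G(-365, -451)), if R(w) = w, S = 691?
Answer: √(88043905 - 2130*√336626)/355 ≈ 26.245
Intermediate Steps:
o(z) = 691
G(l, C) = 6*(C + √(C² + l²))/(10 + l) (G(l, C) = 6*((C + √(l² + C²))/(l + 10)) = 6*((C + √(C² + l²))/(10 + l)) = 6*(C + √(C² + l²))/(10 + l))
√(o(-221) + G(-365, -451)) = √(691 + 6*(-451 + √((-451)² + (-365)²))/(10 - 365)) = √(691 + 6*(-451 + √(203401 + 133225))/(-355)) = √(691 + 6*(-1/355)*(-451 + √336626)) = √(691 + (2706/355 - 6*√336626/355)) = √(248011/355 - 6*√336626/355)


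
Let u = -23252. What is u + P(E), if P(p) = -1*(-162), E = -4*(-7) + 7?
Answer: -23090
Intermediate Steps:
E = 35 (E = 28 + 7 = 35)
P(p) = 162
u + P(E) = -23252 + 162 = -23090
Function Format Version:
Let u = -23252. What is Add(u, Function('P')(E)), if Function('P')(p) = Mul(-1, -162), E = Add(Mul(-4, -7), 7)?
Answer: -23090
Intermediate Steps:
E = 35 (E = Add(28, 7) = 35)
Function('P')(p) = 162
Add(u, Function('P')(E)) = Add(-23252, 162) = -23090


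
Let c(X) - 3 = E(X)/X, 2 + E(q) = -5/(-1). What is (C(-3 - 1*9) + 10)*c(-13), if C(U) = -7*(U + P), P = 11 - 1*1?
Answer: 864/13 ≈ 66.462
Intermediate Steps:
E(q) = 3 (E(q) = -2 - 5/(-1) = -2 - 5*(-1) = -2 + 5 = 3)
P = 10 (P = 11 - 1 = 10)
c(X) = 3 + 3/X
C(U) = -70 - 7*U (C(U) = -7*(U + 10) = -7*(10 + U) = -70 - 7*U)
(C(-3 - 1*9) + 10)*c(-13) = ((-70 - 7*(-3 - 1*9)) + 10)*(3 + 3/(-13)) = ((-70 - 7*(-3 - 9)) + 10)*(3 + 3*(-1/13)) = ((-70 - 7*(-12)) + 10)*(3 - 3/13) = ((-70 + 84) + 10)*(36/13) = (14 + 10)*(36/13) = 24*(36/13) = 864/13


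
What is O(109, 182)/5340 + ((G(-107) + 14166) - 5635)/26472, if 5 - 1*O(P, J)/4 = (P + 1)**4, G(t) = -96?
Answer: -86127869487/785336 ≈ -1.0967e+5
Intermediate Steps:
O(P, J) = 20 - 4*(1 + P)**4 (O(P, J) = 20 - 4*(P + 1)**4 = 20 - 4*(1 + P)**4)
O(109, 182)/5340 + ((G(-107) + 14166) - 5635)/26472 = (20 - 4*(1 + 109)**4)/5340 + ((-96 + 14166) - 5635)/26472 = (20 - 4*110**4)*(1/5340) + (14070 - 5635)*(1/26472) = (20 - 4*146410000)*(1/5340) + 8435*(1/26472) = (20 - 585640000)*(1/5340) + 8435/26472 = -585639980*1/5340 + 8435/26472 = -29281999/267 + 8435/26472 = -86127869487/785336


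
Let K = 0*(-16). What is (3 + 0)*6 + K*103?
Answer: 18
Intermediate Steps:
K = 0
(3 + 0)*6 + K*103 = (3 + 0)*6 + 0*103 = 3*6 + 0 = 18 + 0 = 18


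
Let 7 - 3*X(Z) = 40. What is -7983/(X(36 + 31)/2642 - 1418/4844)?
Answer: 12770652573/474955 ≈ 26888.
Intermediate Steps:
X(Z) = -11 (X(Z) = 7/3 - ⅓*40 = 7/3 - 40/3 = -11)
-7983/(X(36 + 31)/2642 - 1418/4844) = -7983/(-11/2642 - 1418/4844) = -7983/(-11*1/2642 - 1418*1/4844) = -7983/(-11/2642 - 709/2422) = -7983/(-474955/1599731) = -7983*(-1599731/474955) = 12770652573/474955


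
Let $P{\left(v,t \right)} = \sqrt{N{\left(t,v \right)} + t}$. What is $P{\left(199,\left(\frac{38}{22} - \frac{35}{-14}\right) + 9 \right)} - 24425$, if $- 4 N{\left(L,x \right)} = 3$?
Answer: $-24425 + \frac{3 \sqrt{671}}{22} \approx -24421.0$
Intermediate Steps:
$N{\left(L,x \right)} = - \frac{3}{4}$ ($N{\left(L,x \right)} = \left(- \frac{1}{4}\right) 3 = - \frac{3}{4}$)
$P{\left(v,t \right)} = \sqrt{- \frac{3}{4} + t}$
$P{\left(199,\left(\frac{38}{22} - \frac{35}{-14}\right) + 9 \right)} - 24425 = \frac{\sqrt{-3 + 4 \left(\left(\frac{38}{22} - \frac{35}{-14}\right) + 9\right)}}{2} - 24425 = \frac{\sqrt{-3 + 4 \left(\left(38 \cdot \frac{1}{22} - - \frac{5}{2}\right) + 9\right)}}{2} - 24425 = \frac{\sqrt{-3 + 4 \left(\left(\frac{19}{11} + \frac{5}{2}\right) + 9\right)}}{2} - 24425 = \frac{\sqrt{-3 + 4 \left(\frac{93}{22} + 9\right)}}{2} - 24425 = \frac{\sqrt{-3 + 4 \cdot \frac{291}{22}}}{2} - 24425 = \frac{\sqrt{-3 + \frac{582}{11}}}{2} - 24425 = \frac{\sqrt{\frac{549}{11}}}{2} - 24425 = \frac{\frac{3}{11} \sqrt{671}}{2} - 24425 = \frac{3 \sqrt{671}}{22} - 24425 = -24425 + \frac{3 \sqrt{671}}{22}$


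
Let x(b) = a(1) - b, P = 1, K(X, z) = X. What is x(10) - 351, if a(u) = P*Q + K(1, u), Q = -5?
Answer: -365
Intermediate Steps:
a(u) = -4 (a(u) = 1*(-5) + 1 = -5 + 1 = -4)
x(b) = -4 - b
x(10) - 351 = (-4 - 1*10) - 351 = (-4 - 10) - 351 = -14 - 351 = -365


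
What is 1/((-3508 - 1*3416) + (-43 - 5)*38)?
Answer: -1/8748 ≈ -0.00011431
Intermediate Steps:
1/((-3508 - 1*3416) + (-43 - 5)*38) = 1/((-3508 - 3416) - 48*38) = 1/(-6924 - 1824) = 1/(-8748) = -1/8748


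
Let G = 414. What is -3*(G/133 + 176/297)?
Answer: -13306/1197 ≈ -11.116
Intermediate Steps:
-3*(G/133 + 176/297) = -3*(414/133 + 176/297) = -3*(414*(1/133) + 176*(1/297)) = -3*(414/133 + 16/27) = -3*13306/3591 = -13306/1197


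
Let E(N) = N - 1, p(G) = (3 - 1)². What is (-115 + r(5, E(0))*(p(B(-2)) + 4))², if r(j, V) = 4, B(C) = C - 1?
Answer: 6889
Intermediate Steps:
B(C) = -1 + C
p(G) = 4 (p(G) = 2² = 4)
E(N) = -1 + N
(-115 + r(5, E(0))*(p(B(-2)) + 4))² = (-115 + 4*(4 + 4))² = (-115 + 4*8)² = (-115 + 32)² = (-83)² = 6889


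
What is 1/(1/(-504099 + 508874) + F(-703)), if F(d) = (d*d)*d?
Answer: -4775/1658973126424 ≈ -2.8783e-9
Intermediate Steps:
F(d) = d³ (F(d) = d²*d = d³)
1/(1/(-504099 + 508874) + F(-703)) = 1/(1/(-504099 + 508874) + (-703)³) = 1/(1/4775 - 347428927) = 1/(-1658973126424/4775) = -4775/1658973126424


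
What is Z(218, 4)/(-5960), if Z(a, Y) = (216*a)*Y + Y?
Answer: -47089/1490 ≈ -31.603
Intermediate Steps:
Z(a, Y) = Y + 216*Y*a (Z(a, Y) = 216*Y*a + Y = Y + 216*Y*a)
Z(218, 4)/(-5960) = (4*(1 + 216*218))/(-5960) = (4*(1 + 47088))*(-1/5960) = (4*47089)*(-1/5960) = 188356*(-1/5960) = -47089/1490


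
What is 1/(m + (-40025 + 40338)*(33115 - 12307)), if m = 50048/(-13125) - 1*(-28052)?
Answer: 13125/85849997452 ≈ 1.5288e-7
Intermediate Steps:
m = 368132452/13125 (m = 50048*(-1/13125) + 28052 = -50048/13125 + 28052 = 368132452/13125 ≈ 28048.)
1/(m + (-40025 + 40338)*(33115 - 12307)) = 1/(368132452/13125 + (-40025 + 40338)*(33115 - 12307)) = 1/(368132452/13125 + 313*20808) = 1/(368132452/13125 + 6512904) = 1/(85849997452/13125) = 13125/85849997452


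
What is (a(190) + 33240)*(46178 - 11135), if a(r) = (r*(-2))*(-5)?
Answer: 1231411020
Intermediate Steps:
a(r) = 10*r (a(r) = -2*r*(-5) = 10*r)
(a(190) + 33240)*(46178 - 11135) = (10*190 + 33240)*(46178 - 11135) = (1900 + 33240)*35043 = 35140*35043 = 1231411020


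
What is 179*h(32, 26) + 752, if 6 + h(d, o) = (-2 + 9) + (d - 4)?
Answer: 5943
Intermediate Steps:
h(d, o) = -3 + d (h(d, o) = -6 + ((-2 + 9) + (d - 4)) = -6 + (7 + (-4 + d)) = -6 + (3 + d) = -3 + d)
179*h(32, 26) + 752 = 179*(-3 + 32) + 752 = 179*29 + 752 = 5191 + 752 = 5943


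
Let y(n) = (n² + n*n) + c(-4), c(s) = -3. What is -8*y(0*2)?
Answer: 24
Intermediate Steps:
y(n) = -3 + 2*n² (y(n) = (n² + n*n) - 3 = (n² + n²) - 3 = 2*n² - 3 = -3 + 2*n²)
-8*y(0*2) = -8*(-3 + 2*(0*2)²) = -8*(-3 + 2*0²) = -8*(-3 + 2*0) = -8*(-3 + 0) = -8*(-3) = 24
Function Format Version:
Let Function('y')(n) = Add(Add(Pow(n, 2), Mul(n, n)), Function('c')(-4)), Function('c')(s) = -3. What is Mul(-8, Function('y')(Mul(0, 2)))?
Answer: 24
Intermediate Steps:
Function('y')(n) = Add(-3, Mul(2, Pow(n, 2))) (Function('y')(n) = Add(Add(Pow(n, 2), Mul(n, n)), -3) = Add(Add(Pow(n, 2), Pow(n, 2)), -3) = Add(Mul(2, Pow(n, 2)), -3) = Add(-3, Mul(2, Pow(n, 2))))
Mul(-8, Function('y')(Mul(0, 2))) = Mul(-8, Add(-3, Mul(2, Pow(Mul(0, 2), 2)))) = Mul(-8, Add(-3, Mul(2, Pow(0, 2)))) = Mul(-8, Add(-3, Mul(2, 0))) = Mul(-8, Add(-3, 0)) = Mul(-8, -3) = 24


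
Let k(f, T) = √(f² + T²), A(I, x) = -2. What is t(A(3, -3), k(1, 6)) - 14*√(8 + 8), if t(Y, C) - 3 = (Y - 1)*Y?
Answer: -47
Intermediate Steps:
k(f, T) = √(T² + f²)
t(Y, C) = 3 + Y*(-1 + Y) (t(Y, C) = 3 + (Y - 1)*Y = 3 + (-1 + Y)*Y = 3 + Y*(-1 + Y))
t(A(3, -3), k(1, 6)) - 14*√(8 + 8) = (3 + (-2)² - 1*(-2)) - 14*√(8 + 8) = (3 + 4 + 2) - 14*√16 = 9 - 14*4 = 9 - 56 = -47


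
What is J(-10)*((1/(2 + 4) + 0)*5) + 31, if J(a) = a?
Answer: 68/3 ≈ 22.667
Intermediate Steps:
J(-10)*((1/(2 + 4) + 0)*5) + 31 = -10*(1/(2 + 4) + 0)*5 + 31 = -10*(1/6 + 0)*5 + 31 = -10*(⅙ + 0)*5 + 31 = -5*5/3 + 31 = -10*⅚ + 31 = -25/3 + 31 = 68/3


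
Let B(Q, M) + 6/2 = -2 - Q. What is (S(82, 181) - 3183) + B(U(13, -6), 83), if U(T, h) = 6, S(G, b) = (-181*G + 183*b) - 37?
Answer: 15050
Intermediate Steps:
S(G, b) = -37 - 181*G + 183*b
B(Q, M) = -5 - Q (B(Q, M) = -3 + (-2 - Q) = -5 - Q)
(S(82, 181) - 3183) + B(U(13, -6), 83) = ((-37 - 181*82 + 183*181) - 3183) + (-5 - 1*6) = ((-37 - 14842 + 33123) - 3183) + (-5 - 6) = (18244 - 3183) - 11 = 15061 - 11 = 15050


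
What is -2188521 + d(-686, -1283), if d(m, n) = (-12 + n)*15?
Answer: -2207946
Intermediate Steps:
d(m, n) = -180 + 15*n
-2188521 + d(-686, -1283) = -2188521 + (-180 + 15*(-1283)) = -2188521 + (-180 - 19245) = -2188521 - 19425 = -2207946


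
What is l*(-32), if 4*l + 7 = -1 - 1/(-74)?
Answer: 2364/37 ≈ 63.892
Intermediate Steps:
l = -591/296 (l = -7/4 + (-1 - 1/(-74))/4 = -7/4 + (-1 - 1*(-1/74))/4 = -7/4 + (-1 + 1/74)/4 = -7/4 + (1/4)*(-73/74) = -7/4 - 73/296 = -591/296 ≈ -1.9966)
l*(-32) = -591/296*(-32) = 2364/37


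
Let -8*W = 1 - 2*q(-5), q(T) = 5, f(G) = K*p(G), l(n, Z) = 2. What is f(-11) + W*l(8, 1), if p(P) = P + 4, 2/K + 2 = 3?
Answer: -47/4 ≈ -11.750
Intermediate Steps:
K = 2 (K = 2/(-2 + 3) = 2/1 = 2*1 = 2)
p(P) = 4 + P
f(G) = 8 + 2*G (f(G) = 2*(4 + G) = 8 + 2*G)
W = 9/8 (W = -(1 - 2*5)/8 = -(1 - 10)/8 = -⅛*(-9) = 9/8 ≈ 1.1250)
f(-11) + W*l(8, 1) = (8 + 2*(-11)) + (9/8)*2 = (8 - 22) + 9/4 = -14 + 9/4 = -47/4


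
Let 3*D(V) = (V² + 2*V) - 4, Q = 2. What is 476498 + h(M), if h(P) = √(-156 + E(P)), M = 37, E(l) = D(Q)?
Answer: 476498 + 4*I*√87/3 ≈ 4.765e+5 + 12.437*I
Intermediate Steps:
D(V) = -4/3 + V²/3 + 2*V/3 (D(V) = ((V² + 2*V) - 4)/3 = (-4 + V² + 2*V)/3 = -4/3 + V²/3 + 2*V/3)
E(l) = 4/3 (E(l) = -4/3 + (⅓)*2² + (⅔)*2 = -4/3 + (⅓)*4 + 4/3 = -4/3 + 4/3 + 4/3 = 4/3)
h(P) = 4*I*√87/3 (h(P) = √(-156 + 4/3) = √(-464/3) = 4*I*√87/3)
476498 + h(M) = 476498 + 4*I*√87/3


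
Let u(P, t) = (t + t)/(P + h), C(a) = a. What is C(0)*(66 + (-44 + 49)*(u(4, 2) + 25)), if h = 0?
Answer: 0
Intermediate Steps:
u(P, t) = 2*t/P (u(P, t) = (t + t)/(P + 0) = (2*t)/P = 2*t/P)
C(0)*(66 + (-44 + 49)*(u(4, 2) + 25)) = 0*(66 + (-44 + 49)*(2*2/4 + 25)) = 0*(66 + 5*(2*2*(1/4) + 25)) = 0*(66 + 5*(1 + 25)) = 0*(66 + 5*26) = 0*(66 + 130) = 0*196 = 0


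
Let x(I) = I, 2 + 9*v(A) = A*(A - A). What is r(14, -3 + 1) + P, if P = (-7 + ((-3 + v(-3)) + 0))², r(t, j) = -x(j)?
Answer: 8626/81 ≈ 106.49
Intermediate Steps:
v(A) = -2/9 (v(A) = -2/9 + (A*(A - A))/9 = -2/9 + (A*0)/9 = -2/9 + (⅑)*0 = -2/9 + 0 = -2/9)
r(t, j) = -j
P = 8464/81 (P = (-7 + ((-3 - 2/9) + 0))² = (-7 + (-29/9 + 0))² = (-7 - 29/9)² = (-92/9)² = 8464/81 ≈ 104.49)
r(14, -3 + 1) + P = -(-3 + 1) + 8464/81 = -1*(-2) + 8464/81 = 2 + 8464/81 = 8626/81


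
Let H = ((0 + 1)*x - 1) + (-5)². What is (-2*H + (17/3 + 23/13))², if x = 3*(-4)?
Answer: 417316/1521 ≈ 274.37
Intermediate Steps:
x = -12
H = 12 (H = ((0 + 1)*(-12) - 1) + (-5)² = (1*(-12) - 1) + 25 = (-12 - 1) + 25 = -13 + 25 = 12)
(-2*H + (17/3 + 23/13))² = (-2*12 + (17/3 + 23/13))² = (-24 + (17*(⅓) + 23*(1/13)))² = (-24 + (17/3 + 23/13))² = (-24 + 290/39)² = (-646/39)² = 417316/1521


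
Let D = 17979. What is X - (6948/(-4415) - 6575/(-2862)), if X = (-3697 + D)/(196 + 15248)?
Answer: 181722544/903454695 ≈ 0.20114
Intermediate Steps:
X = 7141/7722 (X = (-3697 + 17979)/(196 + 15248) = 14282/15444 = 14282*(1/15444) = 7141/7722 ≈ 0.92476)
X - (6948/(-4415) - 6575/(-2862)) = 7141/7722 - (6948/(-4415) - 6575/(-2862)) = 7141/7722 - (6948*(-1/4415) - 6575*(-1/2862)) = 7141/7722 - (-6948/4415 + 6575/2862) = 7141/7722 - 1*9143449/12635730 = 7141/7722 - 9143449/12635730 = 181722544/903454695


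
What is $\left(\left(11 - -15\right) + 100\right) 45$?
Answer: $5670$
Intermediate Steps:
$\left(\left(11 - -15\right) + 100\right) 45 = \left(\left(11 + 15\right) + 100\right) 45 = \left(26 + 100\right) 45 = 126 \cdot 45 = 5670$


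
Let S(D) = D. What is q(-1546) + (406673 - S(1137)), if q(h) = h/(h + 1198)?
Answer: 70564037/174 ≈ 4.0554e+5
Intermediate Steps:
q(h) = h/(1198 + h)
q(-1546) + (406673 - S(1137)) = -1546/(1198 - 1546) + (406673 - 1*1137) = -1546/(-348) + (406673 - 1137) = -1546*(-1/348) + 405536 = 773/174 + 405536 = 70564037/174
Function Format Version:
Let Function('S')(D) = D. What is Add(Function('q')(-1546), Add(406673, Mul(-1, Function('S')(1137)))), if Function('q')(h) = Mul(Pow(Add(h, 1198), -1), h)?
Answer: Rational(70564037, 174) ≈ 4.0554e+5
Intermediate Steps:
Function('q')(h) = Mul(h, Pow(Add(1198, h), -1)) (Function('q')(h) = Mul(Pow(Add(1198, h), -1), h) = Mul(h, Pow(Add(1198, h), -1)))
Add(Function('q')(-1546), Add(406673, Mul(-1, Function('S')(1137)))) = Add(Mul(-1546, Pow(Add(1198, -1546), -1)), Add(406673, Mul(-1, 1137))) = Add(Mul(-1546, Pow(-348, -1)), Add(406673, -1137)) = Add(Mul(-1546, Rational(-1, 348)), 405536) = Add(Rational(773, 174), 405536) = Rational(70564037, 174)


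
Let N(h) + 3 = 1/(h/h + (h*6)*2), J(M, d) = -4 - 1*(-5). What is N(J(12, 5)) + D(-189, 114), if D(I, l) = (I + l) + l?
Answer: 469/13 ≈ 36.077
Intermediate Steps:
D(I, l) = I + 2*l
J(M, d) = 1 (J(M, d) = -4 + 5 = 1)
N(h) = -3 + 1/(1 + 12*h) (N(h) = -3 + 1/(h/h + (h*6)*2) = -3 + 1/(1 + (6*h)*2) = -3 + 1/(1 + 12*h))
N(J(12, 5)) + D(-189, 114) = 2*(-1 - 18*1)/(1 + 12*1) + (-189 + 2*114) = 2*(-1 - 18)/(1 + 12) + (-189 + 228) = 2*(-19)/13 + 39 = 2*(1/13)*(-19) + 39 = -38/13 + 39 = 469/13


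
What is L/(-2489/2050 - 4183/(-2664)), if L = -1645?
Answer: -4491837000/972227 ≈ -4620.2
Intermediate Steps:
L/(-2489/2050 - 4183/(-2664)) = -1645/(-2489/2050 - 4183/(-2664)) = -1645/(-2489*1/2050 - 4183*(-1/2664)) = -1645/(-2489/2050 + 4183/2664) = -1645/972227/2730600 = -1645*2730600/972227 = -4491837000/972227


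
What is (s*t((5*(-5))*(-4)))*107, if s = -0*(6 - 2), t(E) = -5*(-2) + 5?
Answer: 0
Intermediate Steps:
t(E) = 15 (t(E) = 10 + 5 = 15)
s = 0 (s = -0*4 = -17*0 = 0)
(s*t((5*(-5))*(-4)))*107 = (0*15)*107 = 0*107 = 0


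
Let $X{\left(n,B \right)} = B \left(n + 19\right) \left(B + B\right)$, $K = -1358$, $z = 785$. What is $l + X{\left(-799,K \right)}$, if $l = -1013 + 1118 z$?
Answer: $-2876019223$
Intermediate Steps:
$l = 876617$ ($l = -1013 + 1118 \cdot 785 = -1013 + 877630 = 876617$)
$X{\left(n,B \right)} = 2 B^{2} \left(19 + n\right)$ ($X{\left(n,B \right)} = B \left(19 + n\right) 2 B = B 2 B \left(19 + n\right) = 2 B^{2} \left(19 + n\right)$)
$l + X{\left(-799,K \right)} = 876617 + 2 \left(-1358\right)^{2} \left(19 - 799\right) = 876617 + 2 \cdot 1844164 \left(-780\right) = 876617 - 2876895840 = -2876019223$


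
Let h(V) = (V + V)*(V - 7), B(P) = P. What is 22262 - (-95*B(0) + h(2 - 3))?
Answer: 22246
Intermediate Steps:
h(V) = 2*V*(-7 + V) (h(V) = (2*V)*(-7 + V) = 2*V*(-7 + V))
22262 - (-95*B(0) + h(2 - 3)) = 22262 - (-95*0 + 2*(2 - 3)*(-7 + (2 - 3))) = 22262 - (0 + 2*(-1)*(-7 - 1)) = 22262 - (0 + 2*(-1)*(-8)) = 22262 - (0 + 16) = 22262 - 1*16 = 22262 - 16 = 22246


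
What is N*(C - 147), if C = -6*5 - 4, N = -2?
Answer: 362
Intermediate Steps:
C = -34 (C = -30 - 4 = -34)
N*(C - 147) = -2*(-34 - 147) = -2*(-181) = 362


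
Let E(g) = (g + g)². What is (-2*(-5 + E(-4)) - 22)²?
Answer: 19600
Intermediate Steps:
E(g) = 4*g² (E(g) = (2*g)² = 4*g²)
(-2*(-5 + E(-4)) - 22)² = (-2*(-5 + 4*(-4)²) - 22)² = (-2*(-5 + 4*16) - 22)² = (-2*(-5 + 64) - 22)² = (-2*59 - 22)² = (-118 - 22)² = (-140)² = 19600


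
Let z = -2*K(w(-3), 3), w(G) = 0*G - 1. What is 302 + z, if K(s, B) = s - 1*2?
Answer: 308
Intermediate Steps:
w(G) = -1 (w(G) = 0 - 1 = -1)
K(s, B) = -2 + s (K(s, B) = s - 2 = -2 + s)
z = 6 (z = -2*(-2 - 1) = -2*(-3) = 6)
302 + z = 302 + 6 = 308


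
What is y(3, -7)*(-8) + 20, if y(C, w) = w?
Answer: 76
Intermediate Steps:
y(3, -7)*(-8) + 20 = -7*(-8) + 20 = 56 + 20 = 76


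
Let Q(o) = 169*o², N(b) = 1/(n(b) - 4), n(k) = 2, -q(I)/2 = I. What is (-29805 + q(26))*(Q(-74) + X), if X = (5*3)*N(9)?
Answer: -55261515161/2 ≈ -2.7631e+10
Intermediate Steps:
q(I) = -2*I
N(b) = -½ (N(b) = 1/(2 - 4) = 1/(-2) = -½)
X = -15/2 (X = (5*3)*(-½) = 15*(-½) = -15/2 ≈ -7.5000)
(-29805 + q(26))*(Q(-74) + X) = (-29805 - 2*26)*(169*(-74)² - 15/2) = (-29805 - 52)*(169*5476 - 15/2) = -29857*(925444 - 15/2) = -29857*1850873/2 = -55261515161/2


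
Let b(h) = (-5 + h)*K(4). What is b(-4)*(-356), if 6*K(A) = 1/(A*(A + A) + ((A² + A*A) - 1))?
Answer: 178/21 ≈ 8.4762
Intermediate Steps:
K(A) = 1/(6*(-1 + 4*A²)) (K(A) = 1/(6*(A*(A + A) + ((A² + A*A) - 1))) = 1/(6*(A*(2*A) + ((A² + A²) - 1))) = 1/(6*(2*A² + (2*A² - 1))) = 1/(6*(2*A² + (-1 + 2*A²))) = 1/(6*(-1 + 4*A²)))
b(h) = -5/378 + h/378 (b(h) = (-5 + h)*(1/(6*(-1 + 4*4²))) = (-5 + h)*(1/(6*(-1 + 4*16))) = (-5 + h)*(1/(6*(-1 + 64))) = (-5 + h)*((⅙)/63) = (-5 + h)*((⅙)*(1/63)) = (-5 + h)*(1/378) = -5/378 + h/378)
b(-4)*(-356) = (-5/378 + (1/378)*(-4))*(-356) = (-5/378 - 2/189)*(-356) = -1/42*(-356) = 178/21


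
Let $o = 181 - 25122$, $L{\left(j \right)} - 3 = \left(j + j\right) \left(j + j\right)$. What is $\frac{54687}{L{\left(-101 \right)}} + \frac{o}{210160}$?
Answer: $\frac{10475252533}{8575999120} \approx 1.2215$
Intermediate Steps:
$L{\left(j \right)} = 3 + 4 j^{2}$ ($L{\left(j \right)} = 3 + \left(j + j\right) \left(j + j\right) = 3 + 2 j 2 j = 3 + 4 j^{2}$)
$o = -24941$ ($o = 181 - 25122 = -24941$)
$\frac{54687}{L{\left(-101 \right)}} + \frac{o}{210160} = \frac{54687}{3 + 4 \left(-101\right)^{2}} - \frac{24941}{210160} = \frac{54687}{3 + 4 \cdot 10201} - \frac{24941}{210160} = \frac{54687}{3 + 40804} - \frac{24941}{210160} = \frac{54687}{40807} - \frac{24941}{210160} = \frac{10475252533}{8575999120}$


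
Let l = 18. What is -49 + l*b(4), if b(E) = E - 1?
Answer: 5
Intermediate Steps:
b(E) = -1 + E
-49 + l*b(4) = -49 + 18*(-1 + 4) = -49 + 18*3 = -49 + 54 = 5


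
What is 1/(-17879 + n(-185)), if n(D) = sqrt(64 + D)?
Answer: -17879/319658762 - 11*I/319658762 ≈ -5.5932e-5 - 3.4412e-8*I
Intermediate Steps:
1/(-17879 + n(-185)) = 1/(-17879 + sqrt(64 - 185)) = 1/(-17879 + sqrt(-121)) = 1/(-17879 + 11*I) = (-17879 - 11*I)/319658762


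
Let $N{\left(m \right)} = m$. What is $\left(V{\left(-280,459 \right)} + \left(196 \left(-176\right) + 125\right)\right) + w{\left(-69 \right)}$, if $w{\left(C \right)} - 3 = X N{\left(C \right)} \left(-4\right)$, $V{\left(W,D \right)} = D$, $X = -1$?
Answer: $-34185$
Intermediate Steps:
$w{\left(C \right)} = 3 + 4 C$ ($w{\left(C \right)} = 3 + - C \left(-4\right) = 3 + 4 C$)
$\left(V{\left(-280,459 \right)} + \left(196 \left(-176\right) + 125\right)\right) + w{\left(-69 \right)} = \left(459 + \left(196 \left(-176\right) + 125\right)\right) + \left(3 + 4 \left(-69\right)\right) = \left(459 + \left(-34496 + 125\right)\right) + \left(3 - 276\right) = \left(459 - 34371\right) - 273 = -33912 - 273 = -34185$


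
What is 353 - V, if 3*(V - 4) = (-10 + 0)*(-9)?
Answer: 319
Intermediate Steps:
V = 34 (V = 4 + ((-10 + 0)*(-9))/3 = 4 + (-10*(-9))/3 = 4 + (⅓)*90 = 4 + 30 = 34)
353 - V = 353 - 1*34 = 353 - 34 = 319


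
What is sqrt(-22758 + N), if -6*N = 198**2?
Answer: 2*I*sqrt(7323) ≈ 171.15*I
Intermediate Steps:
N = -6534 (N = -1/6*198**2 = -1/6*39204 = -6534)
sqrt(-22758 + N) = sqrt(-22758 - 6534) = sqrt(-29292) = 2*I*sqrt(7323)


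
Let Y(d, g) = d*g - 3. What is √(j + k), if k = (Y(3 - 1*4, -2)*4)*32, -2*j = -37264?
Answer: 6*√514 ≈ 136.03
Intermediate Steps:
j = 18632 (j = -½*(-37264) = 18632)
Y(d, g) = -3 + d*g
k = -128 (k = ((-3 + (3 - 1*4)*(-2))*4)*32 = ((-3 + (3 - 4)*(-2))*4)*32 = ((-3 - 1*(-2))*4)*32 = ((-3 + 2)*4)*32 = -1*4*32 = -4*32 = -128)
√(j + k) = √(18632 - 128) = √18504 = 6*√514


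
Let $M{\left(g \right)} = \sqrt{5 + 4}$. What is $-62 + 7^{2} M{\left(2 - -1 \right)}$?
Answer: $85$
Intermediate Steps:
$M{\left(g \right)} = 3$ ($M{\left(g \right)} = \sqrt{9} = 3$)
$-62 + 7^{2} M{\left(2 - -1 \right)} = -62 + 7^{2} \cdot 3 = -62 + 49 \cdot 3 = -62 + 147 = 85$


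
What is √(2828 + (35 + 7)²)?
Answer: 4*√287 ≈ 67.764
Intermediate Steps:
√(2828 + (35 + 7)²) = √(2828 + 42²) = √(2828 + 1764) = √4592 = 4*√287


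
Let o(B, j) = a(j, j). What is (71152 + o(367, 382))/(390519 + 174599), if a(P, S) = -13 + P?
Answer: 71521/565118 ≈ 0.12656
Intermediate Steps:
o(B, j) = -13 + j
(71152 + o(367, 382))/(390519 + 174599) = (71152 + (-13 + 382))/(390519 + 174599) = (71152 + 369)/565118 = 71521*(1/565118) = 71521/565118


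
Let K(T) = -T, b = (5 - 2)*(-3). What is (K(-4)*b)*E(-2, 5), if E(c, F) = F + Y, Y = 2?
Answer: -252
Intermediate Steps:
b = -9 (b = 3*(-3) = -9)
E(c, F) = 2 + F (E(c, F) = F + 2 = 2 + F)
(K(-4)*b)*E(-2, 5) = (-1*(-4)*(-9))*(2 + 5) = (4*(-9))*7 = -36*7 = -252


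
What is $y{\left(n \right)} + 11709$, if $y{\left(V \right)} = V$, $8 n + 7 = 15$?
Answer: $11710$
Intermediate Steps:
$n = 1$ ($n = - \frac{7}{8} + \frac{1}{8} \cdot 15 = - \frac{7}{8} + \frac{15}{8} = 1$)
$y{\left(n \right)} + 11709 = 1 + 11709 = 11710$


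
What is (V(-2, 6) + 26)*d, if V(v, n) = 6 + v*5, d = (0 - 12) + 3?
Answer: -198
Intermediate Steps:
d = -9 (d = -12 + 3 = -9)
V(v, n) = 6 + 5*v
(V(-2, 6) + 26)*d = ((6 + 5*(-2)) + 26)*(-9) = ((6 - 10) + 26)*(-9) = (-4 + 26)*(-9) = 22*(-9) = -198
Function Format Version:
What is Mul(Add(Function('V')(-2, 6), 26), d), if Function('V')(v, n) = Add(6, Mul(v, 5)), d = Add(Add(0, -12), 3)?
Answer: -198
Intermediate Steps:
d = -9 (d = Add(-12, 3) = -9)
Function('V')(v, n) = Add(6, Mul(5, v))
Mul(Add(Function('V')(-2, 6), 26), d) = Mul(Add(Add(6, Mul(5, -2)), 26), -9) = Mul(Add(Add(6, -10), 26), -9) = Mul(Add(-4, 26), -9) = Mul(22, -9) = -198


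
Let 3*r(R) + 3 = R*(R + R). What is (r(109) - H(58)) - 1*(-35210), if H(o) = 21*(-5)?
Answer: 129704/3 ≈ 43235.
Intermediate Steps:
r(R) = -1 + 2*R²/3 (r(R) = -1 + (R*(R + R))/3 = -1 + (R*(2*R))/3 = -1 + (2*R²)/3 = -1 + 2*R²/3)
H(o) = -105
(r(109) - H(58)) - 1*(-35210) = ((-1 + (⅔)*109²) - 1*(-105)) - 1*(-35210) = ((-1 + (⅔)*11881) + 105) + 35210 = ((-1 + 23762/3) + 105) + 35210 = (23759/3 + 105) + 35210 = 24074/3 + 35210 = 129704/3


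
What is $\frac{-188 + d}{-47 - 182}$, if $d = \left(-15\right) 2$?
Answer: $\frac{218}{229} \approx 0.95197$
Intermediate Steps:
$d = -30$
$\frac{-188 + d}{-47 - 182} = \frac{-188 - 30}{-47 - 182} = - \frac{218}{-229} = \left(-218\right) \left(- \frac{1}{229}\right) = \frac{218}{229}$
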